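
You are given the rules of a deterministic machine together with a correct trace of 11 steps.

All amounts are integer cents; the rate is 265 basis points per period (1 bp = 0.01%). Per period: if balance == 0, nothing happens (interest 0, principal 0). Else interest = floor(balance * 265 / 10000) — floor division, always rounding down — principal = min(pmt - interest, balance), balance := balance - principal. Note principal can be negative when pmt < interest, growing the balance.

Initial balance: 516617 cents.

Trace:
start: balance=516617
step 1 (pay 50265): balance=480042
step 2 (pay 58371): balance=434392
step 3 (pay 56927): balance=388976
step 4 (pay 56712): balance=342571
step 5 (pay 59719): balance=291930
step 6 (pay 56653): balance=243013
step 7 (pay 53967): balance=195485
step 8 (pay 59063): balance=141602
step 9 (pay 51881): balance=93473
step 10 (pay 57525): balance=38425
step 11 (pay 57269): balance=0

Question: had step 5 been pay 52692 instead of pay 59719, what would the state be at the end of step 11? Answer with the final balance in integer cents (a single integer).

0

(re-executing from step 5 with the substitution; state before step 5: balance=342571)
step 5 (pay 52692): balance=298957
step 6 (pay 56653): balance=250226
step 7 (pay 53967): balance=202889
step 8 (pay 59063): balance=149202
step 9 (pay 51881): balance=101274
step 10 (pay 57525): balance=46432
step 11 (pay 57269): balance=0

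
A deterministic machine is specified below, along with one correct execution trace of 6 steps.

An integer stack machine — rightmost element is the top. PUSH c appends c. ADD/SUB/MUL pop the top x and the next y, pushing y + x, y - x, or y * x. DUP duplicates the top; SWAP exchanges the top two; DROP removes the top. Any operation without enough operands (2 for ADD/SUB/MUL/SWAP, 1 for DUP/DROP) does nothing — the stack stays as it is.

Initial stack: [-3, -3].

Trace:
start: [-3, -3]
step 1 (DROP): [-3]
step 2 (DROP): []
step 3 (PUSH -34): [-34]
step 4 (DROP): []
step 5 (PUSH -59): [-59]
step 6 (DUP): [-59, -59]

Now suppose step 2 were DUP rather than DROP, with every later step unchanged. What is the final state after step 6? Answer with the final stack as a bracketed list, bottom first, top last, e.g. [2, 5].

(re-executing from step 2 with the substitution; state before step 2: [-3])
step 2 (DUP): [-3, -3]
step 3 (PUSH -34): [-3, -3, -34]
step 4 (DROP): [-3, -3]
step 5 (PUSH -59): [-3, -3, -59]
step 6 (DUP): [-3, -3, -59, -59]

[-3, -3, -59, -59]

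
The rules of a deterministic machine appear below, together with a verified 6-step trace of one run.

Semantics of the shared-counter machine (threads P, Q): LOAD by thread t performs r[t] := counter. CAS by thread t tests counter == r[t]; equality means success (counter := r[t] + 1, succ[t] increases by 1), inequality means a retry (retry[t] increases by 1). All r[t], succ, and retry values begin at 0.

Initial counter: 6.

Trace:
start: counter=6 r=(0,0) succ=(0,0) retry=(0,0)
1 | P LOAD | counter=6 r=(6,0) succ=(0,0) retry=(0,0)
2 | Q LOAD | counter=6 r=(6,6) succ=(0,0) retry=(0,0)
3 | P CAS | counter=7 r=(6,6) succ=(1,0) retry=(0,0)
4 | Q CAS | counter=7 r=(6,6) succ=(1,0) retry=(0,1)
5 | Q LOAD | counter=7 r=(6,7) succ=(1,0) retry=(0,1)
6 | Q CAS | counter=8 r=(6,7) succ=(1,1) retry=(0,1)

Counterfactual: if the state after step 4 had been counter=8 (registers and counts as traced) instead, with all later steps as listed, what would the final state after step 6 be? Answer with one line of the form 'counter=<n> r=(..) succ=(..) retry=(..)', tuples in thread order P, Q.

state after step 4 := counter=8 r=(6,6) succ=(1,0) retry=(0,1)
5 | Q LOAD | counter=8 r=(6,8) succ=(1,0) retry=(0,1)
6 | Q CAS | counter=9 r=(6,8) succ=(1,1) retry=(0,1)

counter=9 r=(6,8) succ=(1,1) retry=(0,1)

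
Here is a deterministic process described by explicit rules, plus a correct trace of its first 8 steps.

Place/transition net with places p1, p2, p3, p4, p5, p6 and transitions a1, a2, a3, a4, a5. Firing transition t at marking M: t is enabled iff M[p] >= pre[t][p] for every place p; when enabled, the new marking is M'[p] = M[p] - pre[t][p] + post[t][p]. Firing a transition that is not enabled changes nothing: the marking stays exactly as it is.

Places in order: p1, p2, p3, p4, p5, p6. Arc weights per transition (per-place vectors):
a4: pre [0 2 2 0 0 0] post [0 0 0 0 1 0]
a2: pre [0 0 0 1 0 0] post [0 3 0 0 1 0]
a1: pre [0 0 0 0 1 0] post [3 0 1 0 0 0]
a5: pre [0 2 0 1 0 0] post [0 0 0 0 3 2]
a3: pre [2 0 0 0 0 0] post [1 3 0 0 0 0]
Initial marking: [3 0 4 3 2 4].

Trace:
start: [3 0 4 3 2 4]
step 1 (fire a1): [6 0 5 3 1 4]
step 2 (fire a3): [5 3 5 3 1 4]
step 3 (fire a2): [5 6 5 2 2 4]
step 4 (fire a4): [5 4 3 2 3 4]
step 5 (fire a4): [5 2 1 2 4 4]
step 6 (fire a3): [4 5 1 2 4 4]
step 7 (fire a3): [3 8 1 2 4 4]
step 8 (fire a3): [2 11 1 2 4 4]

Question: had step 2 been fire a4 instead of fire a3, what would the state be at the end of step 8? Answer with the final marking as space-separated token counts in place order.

(re-executing from step 2 with the substitution; state before step 2: [6 0 5 3 1 4])
step 2 (fire a4): [6 0 5 3 1 4]
step 3 (fire a2): [6 3 5 2 2 4]
step 4 (fire a4): [6 1 3 2 3 4]
step 5 (fire a4): [6 1 3 2 3 4]
step 6 (fire a3): [5 4 3 2 3 4]
step 7 (fire a3): [4 7 3 2 3 4]
step 8 (fire a3): [3 10 3 2 3 4]

3 10 3 2 3 4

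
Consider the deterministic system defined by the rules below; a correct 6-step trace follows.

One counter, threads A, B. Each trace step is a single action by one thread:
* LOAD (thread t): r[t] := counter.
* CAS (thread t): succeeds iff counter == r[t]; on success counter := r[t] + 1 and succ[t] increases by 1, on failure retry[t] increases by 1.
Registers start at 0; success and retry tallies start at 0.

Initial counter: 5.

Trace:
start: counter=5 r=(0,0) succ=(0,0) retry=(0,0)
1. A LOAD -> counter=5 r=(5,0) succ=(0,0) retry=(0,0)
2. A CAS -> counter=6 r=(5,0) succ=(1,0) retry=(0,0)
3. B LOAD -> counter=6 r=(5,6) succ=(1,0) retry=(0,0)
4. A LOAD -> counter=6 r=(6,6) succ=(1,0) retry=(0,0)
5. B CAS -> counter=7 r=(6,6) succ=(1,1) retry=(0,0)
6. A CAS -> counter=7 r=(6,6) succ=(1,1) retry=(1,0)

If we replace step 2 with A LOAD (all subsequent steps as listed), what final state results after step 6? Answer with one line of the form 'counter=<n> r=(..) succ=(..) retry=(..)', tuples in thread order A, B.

counter=6 r=(5,5) succ=(0,1) retry=(1,0)

(re-executing from step 2 with the substitution; state before step 2: counter=5 r=(5,0) succ=(0,0) retry=(0,0))
2. A LOAD -> counter=5 r=(5,0) succ=(0,0) retry=(0,0)
3. B LOAD -> counter=5 r=(5,5) succ=(0,0) retry=(0,0)
4. A LOAD -> counter=5 r=(5,5) succ=(0,0) retry=(0,0)
5. B CAS -> counter=6 r=(5,5) succ=(0,1) retry=(0,0)
6. A CAS -> counter=6 r=(5,5) succ=(0,1) retry=(1,0)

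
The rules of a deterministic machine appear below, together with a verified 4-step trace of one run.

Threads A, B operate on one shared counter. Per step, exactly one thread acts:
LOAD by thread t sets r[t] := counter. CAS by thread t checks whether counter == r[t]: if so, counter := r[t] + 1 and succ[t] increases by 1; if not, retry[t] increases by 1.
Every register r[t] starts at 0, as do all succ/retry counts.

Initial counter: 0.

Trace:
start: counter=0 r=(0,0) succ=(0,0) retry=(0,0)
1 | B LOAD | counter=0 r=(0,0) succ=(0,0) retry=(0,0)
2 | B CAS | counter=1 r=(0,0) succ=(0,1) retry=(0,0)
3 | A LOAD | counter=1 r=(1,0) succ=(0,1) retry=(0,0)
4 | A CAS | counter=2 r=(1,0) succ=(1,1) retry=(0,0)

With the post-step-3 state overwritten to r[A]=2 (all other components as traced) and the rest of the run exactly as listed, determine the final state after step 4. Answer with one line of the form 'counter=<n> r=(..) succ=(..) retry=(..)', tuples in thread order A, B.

state after step 3 := counter=1 r=(2,0) succ=(0,1) retry=(0,0)
4 | A CAS | counter=1 r=(2,0) succ=(0,1) retry=(1,0)

counter=1 r=(2,0) succ=(0,1) retry=(1,0)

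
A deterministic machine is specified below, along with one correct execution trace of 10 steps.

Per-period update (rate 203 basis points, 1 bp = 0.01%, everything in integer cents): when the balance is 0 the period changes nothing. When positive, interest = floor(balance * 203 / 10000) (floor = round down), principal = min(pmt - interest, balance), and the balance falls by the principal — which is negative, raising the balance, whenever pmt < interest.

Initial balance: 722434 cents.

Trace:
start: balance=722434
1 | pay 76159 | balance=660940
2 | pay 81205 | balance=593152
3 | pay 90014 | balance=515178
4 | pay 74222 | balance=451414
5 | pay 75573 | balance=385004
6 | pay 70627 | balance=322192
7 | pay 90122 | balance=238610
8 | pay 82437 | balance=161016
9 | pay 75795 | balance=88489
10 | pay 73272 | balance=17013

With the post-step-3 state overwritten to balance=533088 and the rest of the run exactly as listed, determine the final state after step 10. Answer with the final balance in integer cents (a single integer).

37628

state after step 3 := balance=533088
4 | pay 74222 | balance=469687
5 | pay 75573 | balance=403648
6 | pay 70627 | balance=341215
7 | pay 90122 | balance=258019
8 | pay 82437 | balance=180819
9 | pay 75795 | balance=108694
10 | pay 73272 | balance=37628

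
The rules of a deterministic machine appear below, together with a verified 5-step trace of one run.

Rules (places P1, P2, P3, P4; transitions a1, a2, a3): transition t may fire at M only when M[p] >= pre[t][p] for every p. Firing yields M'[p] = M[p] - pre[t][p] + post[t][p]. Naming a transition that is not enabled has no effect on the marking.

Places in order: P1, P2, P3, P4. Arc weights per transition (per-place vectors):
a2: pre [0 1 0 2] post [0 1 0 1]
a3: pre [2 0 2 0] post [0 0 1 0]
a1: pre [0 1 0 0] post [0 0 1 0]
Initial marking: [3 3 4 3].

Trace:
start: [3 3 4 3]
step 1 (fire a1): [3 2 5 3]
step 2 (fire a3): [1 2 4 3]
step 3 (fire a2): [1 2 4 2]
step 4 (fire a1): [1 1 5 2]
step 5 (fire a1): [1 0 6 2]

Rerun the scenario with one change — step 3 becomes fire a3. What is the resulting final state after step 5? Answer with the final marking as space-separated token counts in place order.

(re-executing from step 3 with the substitution; state before step 3: [1 2 4 3])
step 3 (fire a3): [1 2 4 3]
step 4 (fire a1): [1 1 5 3]
step 5 (fire a1): [1 0 6 3]

1 0 6 3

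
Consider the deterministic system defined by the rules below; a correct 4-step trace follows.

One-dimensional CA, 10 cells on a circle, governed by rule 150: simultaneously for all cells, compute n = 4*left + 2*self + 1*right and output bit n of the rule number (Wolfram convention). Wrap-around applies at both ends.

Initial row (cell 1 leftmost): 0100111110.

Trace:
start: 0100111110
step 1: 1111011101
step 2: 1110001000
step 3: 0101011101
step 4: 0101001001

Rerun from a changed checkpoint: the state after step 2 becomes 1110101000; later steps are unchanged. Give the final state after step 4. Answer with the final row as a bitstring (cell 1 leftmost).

state after step 2 := 1110101000
step 3: 0100101101
step 4: 0111100001

0111100001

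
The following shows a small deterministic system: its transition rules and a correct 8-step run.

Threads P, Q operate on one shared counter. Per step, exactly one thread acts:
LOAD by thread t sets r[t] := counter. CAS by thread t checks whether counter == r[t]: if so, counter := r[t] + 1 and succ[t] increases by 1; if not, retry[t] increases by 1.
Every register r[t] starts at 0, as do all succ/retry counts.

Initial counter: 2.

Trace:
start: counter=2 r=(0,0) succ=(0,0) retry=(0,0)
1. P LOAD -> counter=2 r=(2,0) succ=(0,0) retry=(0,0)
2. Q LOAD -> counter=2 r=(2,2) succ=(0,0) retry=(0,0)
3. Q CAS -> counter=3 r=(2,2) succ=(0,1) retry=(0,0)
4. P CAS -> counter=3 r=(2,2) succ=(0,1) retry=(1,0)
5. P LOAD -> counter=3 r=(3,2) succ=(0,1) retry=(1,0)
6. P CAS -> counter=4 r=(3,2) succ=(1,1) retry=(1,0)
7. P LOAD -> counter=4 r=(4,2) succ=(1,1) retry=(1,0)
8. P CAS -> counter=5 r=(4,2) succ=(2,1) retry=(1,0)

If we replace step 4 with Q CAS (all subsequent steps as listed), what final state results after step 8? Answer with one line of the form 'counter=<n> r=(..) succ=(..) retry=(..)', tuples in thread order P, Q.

(re-executing from step 4 with the substitution; state before step 4: counter=3 r=(2,2) succ=(0,1) retry=(0,0))
4. Q CAS -> counter=3 r=(2,2) succ=(0,1) retry=(0,1)
5. P LOAD -> counter=3 r=(3,2) succ=(0,1) retry=(0,1)
6. P CAS -> counter=4 r=(3,2) succ=(1,1) retry=(0,1)
7. P LOAD -> counter=4 r=(4,2) succ=(1,1) retry=(0,1)
8. P CAS -> counter=5 r=(4,2) succ=(2,1) retry=(0,1)

counter=5 r=(4,2) succ=(2,1) retry=(0,1)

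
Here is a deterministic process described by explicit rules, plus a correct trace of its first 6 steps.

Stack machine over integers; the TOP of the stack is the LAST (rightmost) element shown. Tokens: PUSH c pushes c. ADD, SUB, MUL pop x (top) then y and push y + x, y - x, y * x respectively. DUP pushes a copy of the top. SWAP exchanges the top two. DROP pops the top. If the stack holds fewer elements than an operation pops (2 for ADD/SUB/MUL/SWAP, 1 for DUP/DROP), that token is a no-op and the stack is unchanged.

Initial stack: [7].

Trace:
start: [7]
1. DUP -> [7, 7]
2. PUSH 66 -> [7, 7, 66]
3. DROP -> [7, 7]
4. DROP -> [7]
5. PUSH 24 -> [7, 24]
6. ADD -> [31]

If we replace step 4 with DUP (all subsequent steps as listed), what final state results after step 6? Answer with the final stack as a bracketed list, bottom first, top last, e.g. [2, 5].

(re-executing from step 4 with the substitution; state before step 4: [7, 7])
4. DUP -> [7, 7, 7]
5. PUSH 24 -> [7, 7, 7, 24]
6. ADD -> [7, 7, 31]

[7, 7, 31]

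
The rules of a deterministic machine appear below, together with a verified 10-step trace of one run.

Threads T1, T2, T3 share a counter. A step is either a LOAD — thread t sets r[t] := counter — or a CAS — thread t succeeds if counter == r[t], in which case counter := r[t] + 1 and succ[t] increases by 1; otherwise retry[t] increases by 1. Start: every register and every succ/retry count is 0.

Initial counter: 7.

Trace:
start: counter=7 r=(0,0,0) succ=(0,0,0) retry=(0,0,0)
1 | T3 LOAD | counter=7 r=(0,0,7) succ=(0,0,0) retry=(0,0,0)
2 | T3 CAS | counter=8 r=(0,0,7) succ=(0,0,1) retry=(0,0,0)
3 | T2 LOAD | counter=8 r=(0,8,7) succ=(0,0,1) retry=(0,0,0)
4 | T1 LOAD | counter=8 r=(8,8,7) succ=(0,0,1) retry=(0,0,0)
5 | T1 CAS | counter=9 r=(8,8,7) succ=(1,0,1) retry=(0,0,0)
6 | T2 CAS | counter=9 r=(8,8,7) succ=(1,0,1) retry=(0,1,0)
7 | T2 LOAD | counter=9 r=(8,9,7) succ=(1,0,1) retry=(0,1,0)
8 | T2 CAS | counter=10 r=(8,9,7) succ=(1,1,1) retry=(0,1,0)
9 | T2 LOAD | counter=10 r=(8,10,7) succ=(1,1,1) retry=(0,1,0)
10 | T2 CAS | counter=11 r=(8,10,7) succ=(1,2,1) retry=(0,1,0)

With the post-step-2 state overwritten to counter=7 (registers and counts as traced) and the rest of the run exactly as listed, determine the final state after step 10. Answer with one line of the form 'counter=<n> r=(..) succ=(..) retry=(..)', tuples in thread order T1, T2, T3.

state after step 2 := counter=7 r=(0,0,7) succ=(0,0,1) retry=(0,0,0)
3 | T2 LOAD | counter=7 r=(0,7,7) succ=(0,0,1) retry=(0,0,0)
4 | T1 LOAD | counter=7 r=(7,7,7) succ=(0,0,1) retry=(0,0,0)
5 | T1 CAS | counter=8 r=(7,7,7) succ=(1,0,1) retry=(0,0,0)
6 | T2 CAS | counter=8 r=(7,7,7) succ=(1,0,1) retry=(0,1,0)
7 | T2 LOAD | counter=8 r=(7,8,7) succ=(1,0,1) retry=(0,1,0)
8 | T2 CAS | counter=9 r=(7,8,7) succ=(1,1,1) retry=(0,1,0)
9 | T2 LOAD | counter=9 r=(7,9,7) succ=(1,1,1) retry=(0,1,0)
10 | T2 CAS | counter=10 r=(7,9,7) succ=(1,2,1) retry=(0,1,0)

counter=10 r=(7,9,7) succ=(1,2,1) retry=(0,1,0)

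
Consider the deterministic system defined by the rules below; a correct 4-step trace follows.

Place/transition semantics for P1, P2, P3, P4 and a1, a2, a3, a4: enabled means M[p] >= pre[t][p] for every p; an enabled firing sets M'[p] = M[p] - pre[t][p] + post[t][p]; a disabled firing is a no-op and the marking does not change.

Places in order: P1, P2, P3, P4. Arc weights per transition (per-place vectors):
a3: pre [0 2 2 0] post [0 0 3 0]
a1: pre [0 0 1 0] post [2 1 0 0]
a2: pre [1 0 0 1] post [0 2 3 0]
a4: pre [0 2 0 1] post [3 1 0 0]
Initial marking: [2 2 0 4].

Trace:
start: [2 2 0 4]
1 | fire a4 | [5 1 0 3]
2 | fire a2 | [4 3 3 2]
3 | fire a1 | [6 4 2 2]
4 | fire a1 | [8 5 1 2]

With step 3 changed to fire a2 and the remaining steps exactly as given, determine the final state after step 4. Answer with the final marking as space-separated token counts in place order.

5 6 5 1

(re-executing from step 3 with the substitution; state before step 3: [4 3 3 2])
3 | fire a2 | [3 5 6 1]
4 | fire a1 | [5 6 5 1]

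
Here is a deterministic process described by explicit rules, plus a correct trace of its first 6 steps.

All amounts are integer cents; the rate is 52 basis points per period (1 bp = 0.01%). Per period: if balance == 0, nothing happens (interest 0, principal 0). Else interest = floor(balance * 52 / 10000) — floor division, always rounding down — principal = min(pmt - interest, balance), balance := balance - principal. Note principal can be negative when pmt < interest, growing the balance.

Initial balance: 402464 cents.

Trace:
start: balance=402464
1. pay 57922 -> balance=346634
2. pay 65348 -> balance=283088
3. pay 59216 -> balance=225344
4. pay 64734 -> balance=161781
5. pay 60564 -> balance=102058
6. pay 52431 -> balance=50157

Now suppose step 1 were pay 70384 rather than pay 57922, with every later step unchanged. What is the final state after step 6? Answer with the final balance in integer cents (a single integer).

37367

(re-executing from step 1 with the substitution; state before step 1: balance=402464)
1. pay 70384 -> balance=334172
2. pay 65348 -> balance=270561
3. pay 59216 -> balance=212751
4. pay 64734 -> balance=149123
5. pay 60564 -> balance=89334
6. pay 52431 -> balance=37367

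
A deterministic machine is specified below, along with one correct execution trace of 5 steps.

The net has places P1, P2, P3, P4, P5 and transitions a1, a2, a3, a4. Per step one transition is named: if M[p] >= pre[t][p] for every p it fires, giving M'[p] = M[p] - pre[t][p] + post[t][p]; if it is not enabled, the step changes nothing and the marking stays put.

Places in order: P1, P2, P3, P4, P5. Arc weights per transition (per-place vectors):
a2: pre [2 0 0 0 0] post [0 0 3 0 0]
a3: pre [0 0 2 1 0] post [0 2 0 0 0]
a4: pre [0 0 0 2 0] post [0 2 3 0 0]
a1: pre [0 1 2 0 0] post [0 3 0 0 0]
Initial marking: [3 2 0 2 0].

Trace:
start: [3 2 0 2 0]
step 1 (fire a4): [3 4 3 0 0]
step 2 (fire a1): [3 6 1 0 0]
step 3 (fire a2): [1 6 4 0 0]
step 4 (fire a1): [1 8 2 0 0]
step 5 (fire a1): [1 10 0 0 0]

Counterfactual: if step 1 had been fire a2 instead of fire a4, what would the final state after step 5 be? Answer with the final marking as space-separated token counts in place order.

(re-executing from step 1 with the substitution; state before step 1: [3 2 0 2 0])
step 1 (fire a2): [1 2 3 2 0]
step 2 (fire a1): [1 4 1 2 0]
step 3 (fire a2): [1 4 1 2 0]
step 4 (fire a1): [1 4 1 2 0]
step 5 (fire a1): [1 4 1 2 0]

1 4 1 2 0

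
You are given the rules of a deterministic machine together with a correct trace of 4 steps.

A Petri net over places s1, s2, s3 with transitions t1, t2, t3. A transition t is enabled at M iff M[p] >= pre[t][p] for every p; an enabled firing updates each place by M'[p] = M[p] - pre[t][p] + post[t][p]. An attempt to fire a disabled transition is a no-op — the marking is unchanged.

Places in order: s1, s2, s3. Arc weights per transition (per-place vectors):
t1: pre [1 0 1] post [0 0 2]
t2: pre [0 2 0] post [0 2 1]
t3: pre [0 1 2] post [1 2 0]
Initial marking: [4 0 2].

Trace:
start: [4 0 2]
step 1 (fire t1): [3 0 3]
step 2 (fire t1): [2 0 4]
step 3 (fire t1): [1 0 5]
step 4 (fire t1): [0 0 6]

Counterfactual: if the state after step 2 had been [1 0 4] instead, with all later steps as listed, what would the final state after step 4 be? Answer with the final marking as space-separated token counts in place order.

0 0 5

state after step 2 := [1 0 4]
step 3 (fire t1): [0 0 5]
step 4 (fire t1): [0 0 5]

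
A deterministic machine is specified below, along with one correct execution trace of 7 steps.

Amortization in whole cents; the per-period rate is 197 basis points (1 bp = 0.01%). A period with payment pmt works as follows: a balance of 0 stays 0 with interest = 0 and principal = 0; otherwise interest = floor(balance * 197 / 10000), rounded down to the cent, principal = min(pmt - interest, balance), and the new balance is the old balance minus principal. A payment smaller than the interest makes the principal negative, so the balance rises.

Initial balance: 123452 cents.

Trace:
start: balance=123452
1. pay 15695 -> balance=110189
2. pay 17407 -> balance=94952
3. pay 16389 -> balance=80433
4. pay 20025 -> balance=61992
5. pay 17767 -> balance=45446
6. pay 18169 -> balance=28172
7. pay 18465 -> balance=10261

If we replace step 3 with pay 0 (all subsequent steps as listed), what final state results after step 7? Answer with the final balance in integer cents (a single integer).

(re-executing from step 3 with the substitution; state before step 3: balance=94952)
3. pay 0 -> balance=96822
4. pay 20025 -> balance=78704
5. pay 17767 -> balance=62487
6. pay 18169 -> balance=45548
7. pay 18465 -> balance=27980

27980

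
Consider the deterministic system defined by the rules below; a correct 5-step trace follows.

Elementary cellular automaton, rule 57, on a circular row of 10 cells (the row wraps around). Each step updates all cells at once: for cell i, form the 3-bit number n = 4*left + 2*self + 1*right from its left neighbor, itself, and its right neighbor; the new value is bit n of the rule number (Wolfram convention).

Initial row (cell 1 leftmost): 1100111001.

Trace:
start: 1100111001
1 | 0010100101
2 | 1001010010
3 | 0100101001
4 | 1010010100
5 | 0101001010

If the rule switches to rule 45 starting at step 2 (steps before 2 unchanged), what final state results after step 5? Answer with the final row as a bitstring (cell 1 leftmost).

(re-executing steps 2..5 under rule 45; state before step 2: 0010100101)
2 | 0011100111
3 | 0010000100
4 | 1010110101
5 | 0111101111

0111101111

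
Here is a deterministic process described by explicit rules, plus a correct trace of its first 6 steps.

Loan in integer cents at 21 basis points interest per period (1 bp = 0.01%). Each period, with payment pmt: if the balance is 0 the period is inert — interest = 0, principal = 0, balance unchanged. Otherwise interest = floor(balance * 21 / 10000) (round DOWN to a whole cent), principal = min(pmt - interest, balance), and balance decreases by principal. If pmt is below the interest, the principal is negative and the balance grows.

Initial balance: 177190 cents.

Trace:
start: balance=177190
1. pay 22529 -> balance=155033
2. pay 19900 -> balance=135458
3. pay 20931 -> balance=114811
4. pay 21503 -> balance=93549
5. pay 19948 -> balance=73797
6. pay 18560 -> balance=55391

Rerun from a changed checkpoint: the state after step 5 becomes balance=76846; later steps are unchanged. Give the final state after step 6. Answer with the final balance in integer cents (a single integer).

58447

state after step 5 := balance=76846
6. pay 18560 -> balance=58447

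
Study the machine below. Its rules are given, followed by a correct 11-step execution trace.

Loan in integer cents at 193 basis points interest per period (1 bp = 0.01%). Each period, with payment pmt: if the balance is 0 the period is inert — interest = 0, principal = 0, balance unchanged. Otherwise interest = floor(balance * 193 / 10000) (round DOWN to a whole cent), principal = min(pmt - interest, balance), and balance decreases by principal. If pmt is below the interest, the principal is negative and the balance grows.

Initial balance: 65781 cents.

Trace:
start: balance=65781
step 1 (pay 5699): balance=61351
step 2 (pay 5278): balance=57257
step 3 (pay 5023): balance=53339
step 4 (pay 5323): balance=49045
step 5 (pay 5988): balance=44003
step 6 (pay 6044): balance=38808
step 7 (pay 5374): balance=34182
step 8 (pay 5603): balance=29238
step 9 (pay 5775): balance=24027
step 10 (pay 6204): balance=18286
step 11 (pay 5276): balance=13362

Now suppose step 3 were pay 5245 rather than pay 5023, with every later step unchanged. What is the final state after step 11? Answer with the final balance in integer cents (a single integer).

13105

(re-executing from step 3 with the substitution; state before step 3: balance=57257)
step 3 (pay 5245): balance=53117
step 4 (pay 5323): balance=48819
step 5 (pay 5988): balance=43773
step 6 (pay 6044): balance=38573
step 7 (pay 5374): balance=33943
step 8 (pay 5603): balance=28995
step 9 (pay 5775): balance=23779
step 10 (pay 6204): balance=18033
step 11 (pay 5276): balance=13105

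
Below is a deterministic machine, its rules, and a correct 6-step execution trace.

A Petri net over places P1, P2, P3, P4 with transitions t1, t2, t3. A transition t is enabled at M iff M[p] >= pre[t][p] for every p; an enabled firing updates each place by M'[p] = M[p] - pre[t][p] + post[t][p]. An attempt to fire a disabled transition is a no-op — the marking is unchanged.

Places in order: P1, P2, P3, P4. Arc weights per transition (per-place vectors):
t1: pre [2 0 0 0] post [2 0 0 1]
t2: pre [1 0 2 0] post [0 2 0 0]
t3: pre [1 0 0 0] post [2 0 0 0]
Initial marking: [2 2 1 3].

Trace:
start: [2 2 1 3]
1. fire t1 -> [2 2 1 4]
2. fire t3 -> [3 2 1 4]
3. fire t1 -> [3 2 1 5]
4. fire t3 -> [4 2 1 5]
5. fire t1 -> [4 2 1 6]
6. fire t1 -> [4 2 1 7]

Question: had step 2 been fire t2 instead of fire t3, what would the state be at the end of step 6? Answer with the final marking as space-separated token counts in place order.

3 2 1 7

(re-executing from step 2 with the substitution; state before step 2: [2 2 1 4])
2. fire t2 -> [2 2 1 4]
3. fire t1 -> [2 2 1 5]
4. fire t3 -> [3 2 1 5]
5. fire t1 -> [3 2 1 6]
6. fire t1 -> [3 2 1 7]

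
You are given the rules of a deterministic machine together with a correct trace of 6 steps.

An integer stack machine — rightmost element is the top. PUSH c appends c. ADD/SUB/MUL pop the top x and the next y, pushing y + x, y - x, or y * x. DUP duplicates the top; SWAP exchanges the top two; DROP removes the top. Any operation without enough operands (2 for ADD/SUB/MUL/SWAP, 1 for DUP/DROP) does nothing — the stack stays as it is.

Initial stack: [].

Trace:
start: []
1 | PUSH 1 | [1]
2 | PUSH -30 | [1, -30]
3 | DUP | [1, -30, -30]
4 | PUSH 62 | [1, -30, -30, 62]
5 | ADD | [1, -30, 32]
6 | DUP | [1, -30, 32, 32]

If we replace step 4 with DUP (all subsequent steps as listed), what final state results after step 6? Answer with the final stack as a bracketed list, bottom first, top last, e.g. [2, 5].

(re-executing from step 4 with the substitution; state before step 4: [1, -30, -30])
4 | DUP | [1, -30, -30, -30]
5 | ADD | [1, -30, -60]
6 | DUP | [1, -30, -60, -60]

[1, -30, -60, -60]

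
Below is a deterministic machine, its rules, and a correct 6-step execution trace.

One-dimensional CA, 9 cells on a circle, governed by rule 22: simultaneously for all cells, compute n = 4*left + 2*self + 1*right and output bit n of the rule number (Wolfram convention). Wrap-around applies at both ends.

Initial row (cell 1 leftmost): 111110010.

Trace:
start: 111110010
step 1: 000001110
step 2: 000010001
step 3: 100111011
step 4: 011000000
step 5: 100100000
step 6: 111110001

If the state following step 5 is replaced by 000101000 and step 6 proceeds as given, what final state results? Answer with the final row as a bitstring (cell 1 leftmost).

state after step 5 := 000101000
step 6: 001101100

001101100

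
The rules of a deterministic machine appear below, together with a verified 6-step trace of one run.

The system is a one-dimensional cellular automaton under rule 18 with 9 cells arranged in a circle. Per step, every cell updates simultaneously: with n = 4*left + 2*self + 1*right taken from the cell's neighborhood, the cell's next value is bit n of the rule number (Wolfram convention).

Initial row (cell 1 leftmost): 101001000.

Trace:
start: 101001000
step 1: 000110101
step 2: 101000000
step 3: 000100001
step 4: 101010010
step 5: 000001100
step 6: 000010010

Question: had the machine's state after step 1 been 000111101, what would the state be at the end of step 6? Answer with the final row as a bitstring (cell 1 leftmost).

state after step 1 := 000111101
step 2: 101000000
step 3: 000100001
step 4: 101010010
step 5: 000001100
step 6: 000010010

000010010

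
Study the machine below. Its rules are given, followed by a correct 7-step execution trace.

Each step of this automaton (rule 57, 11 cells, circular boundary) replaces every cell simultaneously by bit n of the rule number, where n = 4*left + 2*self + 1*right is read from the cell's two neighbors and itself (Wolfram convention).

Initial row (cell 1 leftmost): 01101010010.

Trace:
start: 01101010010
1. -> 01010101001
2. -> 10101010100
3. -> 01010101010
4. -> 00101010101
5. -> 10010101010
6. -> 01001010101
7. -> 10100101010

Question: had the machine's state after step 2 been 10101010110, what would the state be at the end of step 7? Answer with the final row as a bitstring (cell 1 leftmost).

state after step 2 := 10101010110
3. -> 01010101101
4. -> 10101011010
5. -> 01010110101
6. -> 10101101010
7. -> 01011010101

01011010101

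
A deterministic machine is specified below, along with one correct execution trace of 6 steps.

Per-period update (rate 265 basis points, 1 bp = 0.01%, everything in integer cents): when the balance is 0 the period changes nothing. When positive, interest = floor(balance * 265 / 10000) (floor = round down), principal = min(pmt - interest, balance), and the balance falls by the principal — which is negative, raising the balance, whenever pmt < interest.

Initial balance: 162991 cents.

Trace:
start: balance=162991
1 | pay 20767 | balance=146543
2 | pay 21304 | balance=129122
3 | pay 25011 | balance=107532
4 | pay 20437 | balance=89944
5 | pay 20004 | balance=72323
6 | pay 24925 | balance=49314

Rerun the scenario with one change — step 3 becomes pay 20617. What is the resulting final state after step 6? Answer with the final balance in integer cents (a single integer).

54068

(re-executing from step 3 with the substitution; state before step 3: balance=129122)
3 | pay 20617 | balance=111926
4 | pay 20437 | balance=94455
5 | pay 20004 | balance=76954
6 | pay 24925 | balance=54068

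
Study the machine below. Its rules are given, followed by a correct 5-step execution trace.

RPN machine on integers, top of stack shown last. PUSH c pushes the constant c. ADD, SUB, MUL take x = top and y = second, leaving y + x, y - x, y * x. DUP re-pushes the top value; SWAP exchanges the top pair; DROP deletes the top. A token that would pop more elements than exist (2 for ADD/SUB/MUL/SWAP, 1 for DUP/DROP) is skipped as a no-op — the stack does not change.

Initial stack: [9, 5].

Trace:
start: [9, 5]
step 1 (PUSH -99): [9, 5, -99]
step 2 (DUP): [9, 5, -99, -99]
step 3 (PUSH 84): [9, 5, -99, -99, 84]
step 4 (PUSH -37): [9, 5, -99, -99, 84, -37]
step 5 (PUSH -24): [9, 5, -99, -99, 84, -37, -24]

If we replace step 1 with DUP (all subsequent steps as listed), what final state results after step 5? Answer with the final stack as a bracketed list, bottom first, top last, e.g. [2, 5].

[9, 5, 5, 5, 84, -37, -24]

(re-executing from step 1 with the substitution; state before step 1: [9, 5])
step 1 (DUP): [9, 5, 5]
step 2 (DUP): [9, 5, 5, 5]
step 3 (PUSH 84): [9, 5, 5, 5, 84]
step 4 (PUSH -37): [9, 5, 5, 5, 84, -37]
step 5 (PUSH -24): [9, 5, 5, 5, 84, -37, -24]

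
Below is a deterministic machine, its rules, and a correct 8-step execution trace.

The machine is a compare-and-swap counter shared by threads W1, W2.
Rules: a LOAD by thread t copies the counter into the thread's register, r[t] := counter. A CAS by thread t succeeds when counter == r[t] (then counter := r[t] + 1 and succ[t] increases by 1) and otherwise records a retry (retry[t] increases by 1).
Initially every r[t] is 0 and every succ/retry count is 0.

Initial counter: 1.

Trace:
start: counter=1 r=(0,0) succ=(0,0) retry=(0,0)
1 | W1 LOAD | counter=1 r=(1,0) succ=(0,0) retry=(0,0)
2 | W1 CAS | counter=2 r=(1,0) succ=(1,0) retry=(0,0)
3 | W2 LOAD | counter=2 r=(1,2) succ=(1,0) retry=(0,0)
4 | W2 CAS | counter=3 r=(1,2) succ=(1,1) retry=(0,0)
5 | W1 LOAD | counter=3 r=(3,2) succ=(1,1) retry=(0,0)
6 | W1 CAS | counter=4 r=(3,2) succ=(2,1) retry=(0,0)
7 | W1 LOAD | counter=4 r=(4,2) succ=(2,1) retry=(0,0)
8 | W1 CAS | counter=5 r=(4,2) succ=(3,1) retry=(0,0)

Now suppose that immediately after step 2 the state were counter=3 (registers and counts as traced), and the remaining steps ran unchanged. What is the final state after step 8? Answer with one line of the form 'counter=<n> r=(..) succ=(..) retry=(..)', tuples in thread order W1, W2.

state after step 2 := counter=3 r=(1,0) succ=(1,0) retry=(0,0)
3 | W2 LOAD | counter=3 r=(1,3) succ=(1,0) retry=(0,0)
4 | W2 CAS | counter=4 r=(1,3) succ=(1,1) retry=(0,0)
5 | W1 LOAD | counter=4 r=(4,3) succ=(1,1) retry=(0,0)
6 | W1 CAS | counter=5 r=(4,3) succ=(2,1) retry=(0,0)
7 | W1 LOAD | counter=5 r=(5,3) succ=(2,1) retry=(0,0)
8 | W1 CAS | counter=6 r=(5,3) succ=(3,1) retry=(0,0)

counter=6 r=(5,3) succ=(3,1) retry=(0,0)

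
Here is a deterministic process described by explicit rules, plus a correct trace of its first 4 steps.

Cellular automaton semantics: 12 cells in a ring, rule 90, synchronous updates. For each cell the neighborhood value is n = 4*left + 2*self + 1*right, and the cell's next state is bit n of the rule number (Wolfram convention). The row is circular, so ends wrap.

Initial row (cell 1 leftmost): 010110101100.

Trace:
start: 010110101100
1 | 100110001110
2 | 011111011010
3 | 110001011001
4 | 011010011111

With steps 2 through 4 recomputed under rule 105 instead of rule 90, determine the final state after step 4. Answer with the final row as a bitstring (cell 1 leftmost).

101101101101

(re-executing steps 2..4 under rule 105; state before step 2: 100110001110)
2 | 000110101011
3 | 010111010111
4 | 101101101101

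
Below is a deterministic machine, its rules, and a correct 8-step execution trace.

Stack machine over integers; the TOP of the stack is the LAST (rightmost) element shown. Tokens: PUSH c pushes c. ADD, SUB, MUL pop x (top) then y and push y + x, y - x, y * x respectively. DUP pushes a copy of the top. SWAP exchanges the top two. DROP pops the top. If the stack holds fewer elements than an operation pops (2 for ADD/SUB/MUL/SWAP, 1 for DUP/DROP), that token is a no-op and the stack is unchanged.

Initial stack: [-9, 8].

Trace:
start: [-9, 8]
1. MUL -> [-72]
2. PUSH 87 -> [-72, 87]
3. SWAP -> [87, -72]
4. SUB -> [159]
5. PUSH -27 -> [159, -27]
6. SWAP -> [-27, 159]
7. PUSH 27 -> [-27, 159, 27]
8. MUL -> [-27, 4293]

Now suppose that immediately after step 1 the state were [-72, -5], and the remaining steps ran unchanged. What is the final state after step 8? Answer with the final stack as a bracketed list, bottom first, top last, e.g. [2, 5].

[-72, -27, 2484]

state after step 1 := [-72, -5]
2. PUSH 87 -> [-72, -5, 87]
3. SWAP -> [-72, 87, -5]
4. SUB -> [-72, 92]
5. PUSH -27 -> [-72, 92, -27]
6. SWAP -> [-72, -27, 92]
7. PUSH 27 -> [-72, -27, 92, 27]
8. MUL -> [-72, -27, 2484]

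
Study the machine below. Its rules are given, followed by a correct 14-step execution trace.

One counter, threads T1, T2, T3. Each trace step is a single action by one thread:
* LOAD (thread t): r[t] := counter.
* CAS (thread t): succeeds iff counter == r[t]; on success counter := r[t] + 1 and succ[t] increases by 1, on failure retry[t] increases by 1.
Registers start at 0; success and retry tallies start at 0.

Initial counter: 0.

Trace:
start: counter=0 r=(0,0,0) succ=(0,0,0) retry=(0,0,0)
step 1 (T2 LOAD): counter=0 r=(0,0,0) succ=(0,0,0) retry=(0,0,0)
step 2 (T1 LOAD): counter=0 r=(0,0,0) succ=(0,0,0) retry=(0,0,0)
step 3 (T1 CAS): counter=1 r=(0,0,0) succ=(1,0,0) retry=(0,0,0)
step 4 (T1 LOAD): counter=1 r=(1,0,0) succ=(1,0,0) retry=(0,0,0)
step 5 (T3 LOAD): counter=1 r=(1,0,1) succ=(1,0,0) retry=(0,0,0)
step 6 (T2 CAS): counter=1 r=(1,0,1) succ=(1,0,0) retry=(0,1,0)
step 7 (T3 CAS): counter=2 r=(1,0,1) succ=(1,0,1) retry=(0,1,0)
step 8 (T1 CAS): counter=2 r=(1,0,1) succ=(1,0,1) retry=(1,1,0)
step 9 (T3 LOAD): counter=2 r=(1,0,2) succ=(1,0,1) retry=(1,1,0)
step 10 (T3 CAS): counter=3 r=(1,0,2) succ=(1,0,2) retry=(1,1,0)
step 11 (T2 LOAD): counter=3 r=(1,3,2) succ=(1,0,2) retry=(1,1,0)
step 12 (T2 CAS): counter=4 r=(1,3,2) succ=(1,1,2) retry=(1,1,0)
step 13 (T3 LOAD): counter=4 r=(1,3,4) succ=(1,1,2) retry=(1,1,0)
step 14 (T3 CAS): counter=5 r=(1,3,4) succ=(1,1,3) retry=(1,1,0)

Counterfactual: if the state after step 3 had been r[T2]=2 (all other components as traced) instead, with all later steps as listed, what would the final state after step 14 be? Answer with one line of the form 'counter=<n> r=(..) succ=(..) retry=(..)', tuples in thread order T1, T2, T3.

counter=5 r=(1,3,4) succ=(1,1,3) retry=(1,1,0)

state after step 3 := counter=1 r=(0,2,0) succ=(1,0,0) retry=(0,0,0)
step 4 (T1 LOAD): counter=1 r=(1,2,0) succ=(1,0,0) retry=(0,0,0)
step 5 (T3 LOAD): counter=1 r=(1,2,1) succ=(1,0,0) retry=(0,0,0)
step 6 (T2 CAS): counter=1 r=(1,2,1) succ=(1,0,0) retry=(0,1,0)
step 7 (T3 CAS): counter=2 r=(1,2,1) succ=(1,0,1) retry=(0,1,0)
step 8 (T1 CAS): counter=2 r=(1,2,1) succ=(1,0,1) retry=(1,1,0)
step 9 (T3 LOAD): counter=2 r=(1,2,2) succ=(1,0,1) retry=(1,1,0)
step 10 (T3 CAS): counter=3 r=(1,2,2) succ=(1,0,2) retry=(1,1,0)
step 11 (T2 LOAD): counter=3 r=(1,3,2) succ=(1,0,2) retry=(1,1,0)
step 12 (T2 CAS): counter=4 r=(1,3,2) succ=(1,1,2) retry=(1,1,0)
step 13 (T3 LOAD): counter=4 r=(1,3,4) succ=(1,1,2) retry=(1,1,0)
step 14 (T3 CAS): counter=5 r=(1,3,4) succ=(1,1,3) retry=(1,1,0)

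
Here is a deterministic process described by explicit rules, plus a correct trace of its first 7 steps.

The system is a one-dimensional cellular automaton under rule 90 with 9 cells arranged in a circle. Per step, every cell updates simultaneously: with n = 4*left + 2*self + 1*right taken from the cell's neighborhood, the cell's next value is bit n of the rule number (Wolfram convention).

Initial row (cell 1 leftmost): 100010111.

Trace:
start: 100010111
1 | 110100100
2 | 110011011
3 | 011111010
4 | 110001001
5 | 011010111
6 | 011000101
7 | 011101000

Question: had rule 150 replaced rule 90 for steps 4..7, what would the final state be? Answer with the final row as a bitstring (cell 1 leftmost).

000010010

(re-executing steps 4..7 under rule 150; state before step 4: 011111010)
4 | 101110011
5 | 000101101
6 | 101100001
7 | 000010010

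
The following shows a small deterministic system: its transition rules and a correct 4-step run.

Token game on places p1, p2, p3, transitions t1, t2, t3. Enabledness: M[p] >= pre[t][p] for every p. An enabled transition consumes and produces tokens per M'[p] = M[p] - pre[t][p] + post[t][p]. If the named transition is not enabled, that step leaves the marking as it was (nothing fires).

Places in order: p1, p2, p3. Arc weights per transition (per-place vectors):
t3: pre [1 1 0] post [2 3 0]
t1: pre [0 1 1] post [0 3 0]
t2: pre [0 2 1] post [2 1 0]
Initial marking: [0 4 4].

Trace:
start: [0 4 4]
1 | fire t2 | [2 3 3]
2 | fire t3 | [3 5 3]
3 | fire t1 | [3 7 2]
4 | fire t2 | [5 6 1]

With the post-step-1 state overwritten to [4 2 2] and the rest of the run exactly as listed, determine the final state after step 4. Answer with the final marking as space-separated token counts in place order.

7 5 0

state after step 1 := [4 2 2]
2 | fire t3 | [5 4 2]
3 | fire t1 | [5 6 1]
4 | fire t2 | [7 5 0]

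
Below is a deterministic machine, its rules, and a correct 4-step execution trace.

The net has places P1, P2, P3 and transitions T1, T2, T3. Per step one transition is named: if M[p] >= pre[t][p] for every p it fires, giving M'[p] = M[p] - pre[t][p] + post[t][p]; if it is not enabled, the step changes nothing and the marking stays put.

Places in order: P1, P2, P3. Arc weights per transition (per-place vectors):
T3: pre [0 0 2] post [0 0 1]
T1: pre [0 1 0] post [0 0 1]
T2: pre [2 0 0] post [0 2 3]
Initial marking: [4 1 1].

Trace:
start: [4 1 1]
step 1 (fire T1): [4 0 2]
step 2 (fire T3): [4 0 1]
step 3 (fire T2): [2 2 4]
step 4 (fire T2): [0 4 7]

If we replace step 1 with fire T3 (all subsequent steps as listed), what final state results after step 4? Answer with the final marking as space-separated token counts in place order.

(re-executing from step 1 with the substitution; state before step 1: [4 1 1])
step 1 (fire T3): [4 1 1]
step 2 (fire T3): [4 1 1]
step 3 (fire T2): [2 3 4]
step 4 (fire T2): [0 5 7]

0 5 7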